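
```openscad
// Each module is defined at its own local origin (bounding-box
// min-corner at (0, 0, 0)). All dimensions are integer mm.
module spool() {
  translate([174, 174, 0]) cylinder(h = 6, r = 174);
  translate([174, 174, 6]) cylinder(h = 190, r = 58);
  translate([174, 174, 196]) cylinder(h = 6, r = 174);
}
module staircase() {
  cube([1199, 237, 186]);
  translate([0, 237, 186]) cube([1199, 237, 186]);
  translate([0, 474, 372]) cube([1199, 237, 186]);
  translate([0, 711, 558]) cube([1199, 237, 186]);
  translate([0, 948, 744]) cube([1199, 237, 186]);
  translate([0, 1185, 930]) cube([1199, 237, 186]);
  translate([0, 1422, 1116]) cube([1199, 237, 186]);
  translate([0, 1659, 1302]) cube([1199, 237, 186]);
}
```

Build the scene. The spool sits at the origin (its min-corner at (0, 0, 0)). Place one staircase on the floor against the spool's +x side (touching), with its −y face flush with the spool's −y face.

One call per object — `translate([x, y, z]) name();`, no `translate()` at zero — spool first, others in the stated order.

spool();
translate([348, 0, 0]) staircase();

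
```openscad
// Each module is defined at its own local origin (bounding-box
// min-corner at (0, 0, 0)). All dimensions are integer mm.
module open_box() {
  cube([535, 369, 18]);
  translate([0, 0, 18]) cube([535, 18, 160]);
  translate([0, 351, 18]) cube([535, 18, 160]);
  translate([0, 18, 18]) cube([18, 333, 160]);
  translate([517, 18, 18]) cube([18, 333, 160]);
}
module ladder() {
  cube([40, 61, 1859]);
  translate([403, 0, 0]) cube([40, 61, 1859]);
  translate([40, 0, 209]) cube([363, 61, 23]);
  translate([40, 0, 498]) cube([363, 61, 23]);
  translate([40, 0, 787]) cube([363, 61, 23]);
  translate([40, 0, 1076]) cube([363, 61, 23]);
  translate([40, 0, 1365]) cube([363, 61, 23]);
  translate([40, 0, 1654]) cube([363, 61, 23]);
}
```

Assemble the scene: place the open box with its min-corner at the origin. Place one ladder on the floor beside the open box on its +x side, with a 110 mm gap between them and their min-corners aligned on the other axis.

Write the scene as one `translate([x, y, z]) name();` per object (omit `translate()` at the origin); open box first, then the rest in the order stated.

open_box();
translate([645, 0, 0]) ladder();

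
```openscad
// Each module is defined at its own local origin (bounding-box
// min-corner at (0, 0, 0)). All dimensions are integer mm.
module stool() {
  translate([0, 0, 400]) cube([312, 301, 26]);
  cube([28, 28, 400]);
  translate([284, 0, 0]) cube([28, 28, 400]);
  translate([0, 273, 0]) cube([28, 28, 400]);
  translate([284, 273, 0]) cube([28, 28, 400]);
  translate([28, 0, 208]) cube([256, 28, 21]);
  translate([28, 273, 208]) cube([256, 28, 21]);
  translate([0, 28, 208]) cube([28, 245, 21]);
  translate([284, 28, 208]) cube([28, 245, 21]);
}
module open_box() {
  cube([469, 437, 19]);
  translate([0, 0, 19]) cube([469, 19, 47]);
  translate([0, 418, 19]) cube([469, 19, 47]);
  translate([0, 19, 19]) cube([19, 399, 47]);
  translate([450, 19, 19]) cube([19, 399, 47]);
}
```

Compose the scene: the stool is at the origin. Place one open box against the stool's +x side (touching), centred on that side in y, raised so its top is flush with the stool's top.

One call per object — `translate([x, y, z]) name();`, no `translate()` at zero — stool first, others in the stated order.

stool();
translate([312, -68, 360]) open_box();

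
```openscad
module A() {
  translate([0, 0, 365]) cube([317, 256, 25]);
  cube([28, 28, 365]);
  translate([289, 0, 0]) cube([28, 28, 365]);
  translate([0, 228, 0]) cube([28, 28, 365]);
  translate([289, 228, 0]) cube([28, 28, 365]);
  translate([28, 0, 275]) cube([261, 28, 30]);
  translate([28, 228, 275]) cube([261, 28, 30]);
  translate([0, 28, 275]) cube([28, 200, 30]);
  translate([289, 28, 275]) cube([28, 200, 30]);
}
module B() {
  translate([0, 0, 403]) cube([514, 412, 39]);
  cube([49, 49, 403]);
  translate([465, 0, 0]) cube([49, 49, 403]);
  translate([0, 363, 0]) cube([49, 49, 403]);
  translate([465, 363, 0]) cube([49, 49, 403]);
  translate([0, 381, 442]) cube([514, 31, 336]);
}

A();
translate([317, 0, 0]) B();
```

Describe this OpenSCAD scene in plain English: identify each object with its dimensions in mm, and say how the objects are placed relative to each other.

A is a four-legged stool. The seat is 317×256 mm, 25 mm thick, top at z = 390 mm. It stands on four square legs, each 28×28 mm in cross-section, from z = 0 to the seat underside, each flush with a corner of the seat. Four stretchers, 28 mm wide and 30 mm tall, connect adjacent legs with their undersides at z = 275 mm, each running between the inner faces of the legs it joins and aligned with the legs' outer faces on the other axis.

B is a chair. The seat is a 514×412×39 mm slab with its top at z = 442 mm, on four 49×49 mm corner legs (flush with the seat edges, standing on z = 0). A flat backrest 31 mm thick, 336 mm tall, spans the full seat width and rises from the seat top along its +y edge, rear face flush with the rear of the seat.

The chair is against the stool's +x side, with their −y faces flush.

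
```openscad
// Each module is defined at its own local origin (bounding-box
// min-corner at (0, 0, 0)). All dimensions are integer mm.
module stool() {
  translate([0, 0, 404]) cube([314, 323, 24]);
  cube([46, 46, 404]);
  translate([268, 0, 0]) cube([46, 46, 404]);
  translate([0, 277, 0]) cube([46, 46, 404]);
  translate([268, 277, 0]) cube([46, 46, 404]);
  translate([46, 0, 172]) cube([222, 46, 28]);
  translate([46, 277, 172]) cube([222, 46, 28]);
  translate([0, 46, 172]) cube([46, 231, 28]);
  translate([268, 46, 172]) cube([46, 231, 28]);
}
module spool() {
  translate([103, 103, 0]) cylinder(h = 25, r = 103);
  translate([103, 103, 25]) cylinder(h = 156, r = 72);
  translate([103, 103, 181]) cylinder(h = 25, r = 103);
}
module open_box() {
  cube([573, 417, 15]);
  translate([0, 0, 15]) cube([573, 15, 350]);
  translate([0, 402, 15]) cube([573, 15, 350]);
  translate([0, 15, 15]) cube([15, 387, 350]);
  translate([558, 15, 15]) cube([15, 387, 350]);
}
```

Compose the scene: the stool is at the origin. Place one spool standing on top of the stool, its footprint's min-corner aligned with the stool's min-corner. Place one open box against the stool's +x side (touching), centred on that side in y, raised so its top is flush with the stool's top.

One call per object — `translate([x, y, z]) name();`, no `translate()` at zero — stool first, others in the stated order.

stool();
translate([0, 0, 428]) spool();
translate([314, -47, 63]) open_box();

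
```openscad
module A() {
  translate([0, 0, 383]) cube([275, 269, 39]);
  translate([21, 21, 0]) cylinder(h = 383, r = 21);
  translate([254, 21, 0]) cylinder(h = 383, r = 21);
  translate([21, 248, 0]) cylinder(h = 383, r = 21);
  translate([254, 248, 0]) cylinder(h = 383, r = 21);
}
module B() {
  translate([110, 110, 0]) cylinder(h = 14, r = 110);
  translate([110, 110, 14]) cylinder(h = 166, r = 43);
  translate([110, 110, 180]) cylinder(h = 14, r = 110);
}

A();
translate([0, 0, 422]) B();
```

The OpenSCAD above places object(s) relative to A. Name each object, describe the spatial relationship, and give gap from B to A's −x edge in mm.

The spool's min-x is at 0; the stool's min-x is 0; gap = 0 mm.

A is a stool. B is a spool. The spool is on top of the stool. The gap from the spool to the stool's −x edge is 0 mm.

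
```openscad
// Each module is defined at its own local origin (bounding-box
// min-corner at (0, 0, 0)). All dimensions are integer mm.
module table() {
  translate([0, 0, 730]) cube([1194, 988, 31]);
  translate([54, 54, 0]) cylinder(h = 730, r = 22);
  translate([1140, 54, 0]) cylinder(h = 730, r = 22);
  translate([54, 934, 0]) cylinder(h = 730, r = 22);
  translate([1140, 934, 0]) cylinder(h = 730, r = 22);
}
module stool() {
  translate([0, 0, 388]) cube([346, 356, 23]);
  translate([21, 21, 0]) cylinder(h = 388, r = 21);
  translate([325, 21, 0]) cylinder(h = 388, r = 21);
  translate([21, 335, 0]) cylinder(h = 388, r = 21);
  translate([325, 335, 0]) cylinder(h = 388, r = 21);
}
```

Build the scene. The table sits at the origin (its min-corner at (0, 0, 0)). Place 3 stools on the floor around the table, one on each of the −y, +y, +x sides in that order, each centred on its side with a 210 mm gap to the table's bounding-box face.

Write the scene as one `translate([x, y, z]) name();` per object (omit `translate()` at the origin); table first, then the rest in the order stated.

table();
translate([424, -566, 0]) stool();
translate([424, 1198, 0]) stool();
translate([1404, 316, 0]) stool();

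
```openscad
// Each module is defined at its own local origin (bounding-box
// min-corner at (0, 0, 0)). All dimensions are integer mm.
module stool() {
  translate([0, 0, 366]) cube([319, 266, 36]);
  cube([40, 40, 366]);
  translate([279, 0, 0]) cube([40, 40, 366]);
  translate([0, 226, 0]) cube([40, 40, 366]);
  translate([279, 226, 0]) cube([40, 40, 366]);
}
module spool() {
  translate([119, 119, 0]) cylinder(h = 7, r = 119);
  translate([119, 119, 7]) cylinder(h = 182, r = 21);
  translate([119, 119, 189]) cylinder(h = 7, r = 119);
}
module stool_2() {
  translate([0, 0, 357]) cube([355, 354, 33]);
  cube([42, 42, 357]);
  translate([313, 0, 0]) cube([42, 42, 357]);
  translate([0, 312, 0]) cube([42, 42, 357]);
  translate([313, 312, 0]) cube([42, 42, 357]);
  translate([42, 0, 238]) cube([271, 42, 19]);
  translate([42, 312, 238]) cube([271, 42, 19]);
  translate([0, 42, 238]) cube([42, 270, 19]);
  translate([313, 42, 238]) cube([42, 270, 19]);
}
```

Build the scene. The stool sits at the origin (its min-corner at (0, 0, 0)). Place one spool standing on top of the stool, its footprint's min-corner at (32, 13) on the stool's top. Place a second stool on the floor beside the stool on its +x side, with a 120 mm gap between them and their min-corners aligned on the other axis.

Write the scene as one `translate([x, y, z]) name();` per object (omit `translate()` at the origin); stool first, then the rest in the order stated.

stool();
translate([32, 13, 402]) spool();
translate([439, 0, 0]) stool_2();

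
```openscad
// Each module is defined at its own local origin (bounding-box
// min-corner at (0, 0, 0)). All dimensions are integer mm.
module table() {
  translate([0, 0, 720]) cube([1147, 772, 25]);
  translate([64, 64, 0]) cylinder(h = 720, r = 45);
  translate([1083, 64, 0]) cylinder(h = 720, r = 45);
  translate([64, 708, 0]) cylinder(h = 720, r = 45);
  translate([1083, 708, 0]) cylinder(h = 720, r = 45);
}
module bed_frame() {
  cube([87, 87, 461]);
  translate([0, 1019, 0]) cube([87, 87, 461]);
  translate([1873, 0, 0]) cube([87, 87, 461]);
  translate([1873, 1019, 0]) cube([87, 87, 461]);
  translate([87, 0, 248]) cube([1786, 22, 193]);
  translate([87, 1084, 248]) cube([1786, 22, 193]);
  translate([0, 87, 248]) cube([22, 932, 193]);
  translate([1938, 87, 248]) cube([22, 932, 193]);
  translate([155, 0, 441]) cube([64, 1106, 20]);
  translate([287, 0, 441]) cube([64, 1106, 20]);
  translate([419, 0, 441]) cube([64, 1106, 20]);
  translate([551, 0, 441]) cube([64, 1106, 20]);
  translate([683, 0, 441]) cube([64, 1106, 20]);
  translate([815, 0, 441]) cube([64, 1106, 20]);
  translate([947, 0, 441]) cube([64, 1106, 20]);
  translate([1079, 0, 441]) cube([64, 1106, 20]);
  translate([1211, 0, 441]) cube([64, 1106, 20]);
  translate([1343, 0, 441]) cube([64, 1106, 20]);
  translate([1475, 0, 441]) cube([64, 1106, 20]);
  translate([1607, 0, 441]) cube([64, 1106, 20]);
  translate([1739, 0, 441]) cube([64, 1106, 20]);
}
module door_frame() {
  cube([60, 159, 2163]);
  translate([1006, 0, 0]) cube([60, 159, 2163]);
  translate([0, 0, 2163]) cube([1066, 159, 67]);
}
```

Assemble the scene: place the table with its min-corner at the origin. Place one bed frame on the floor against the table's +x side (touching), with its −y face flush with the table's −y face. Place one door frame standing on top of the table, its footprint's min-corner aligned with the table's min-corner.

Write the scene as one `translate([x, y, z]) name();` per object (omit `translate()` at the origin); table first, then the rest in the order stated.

table();
translate([1147, 0, 0]) bed_frame();
translate([0, 0, 745]) door_frame();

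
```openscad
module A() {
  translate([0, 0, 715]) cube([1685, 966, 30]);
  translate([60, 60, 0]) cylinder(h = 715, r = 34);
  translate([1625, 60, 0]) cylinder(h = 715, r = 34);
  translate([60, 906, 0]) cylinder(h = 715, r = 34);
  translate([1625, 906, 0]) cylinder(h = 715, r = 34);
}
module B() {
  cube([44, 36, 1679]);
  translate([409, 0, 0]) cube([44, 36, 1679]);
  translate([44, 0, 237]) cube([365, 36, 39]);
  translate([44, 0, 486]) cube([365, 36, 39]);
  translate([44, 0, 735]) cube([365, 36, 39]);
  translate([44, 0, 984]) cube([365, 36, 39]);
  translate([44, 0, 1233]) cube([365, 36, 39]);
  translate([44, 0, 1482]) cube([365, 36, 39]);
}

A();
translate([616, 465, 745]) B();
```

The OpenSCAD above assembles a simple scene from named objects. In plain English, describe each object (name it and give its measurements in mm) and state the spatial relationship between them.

A is a rectangular dining table. The top is 1685×966×30 mm with its upper surface at z = 745 mm. It stands on four round legs of 68 mm diameter, each leg's bounding box inset 26 mm from the nearest pair of top edges, running from the floor to the underside of the top.

B is a wooden ladder with two side rails of 44×36 mm section and 1679 mm height, set 453 mm apart overall. Between them run 6 rectangular rungs (36 mm deep, 39 mm thick), front faces flush with the rails' −y face. The bottom of the first rung is 237 mm above the floor and each subsequent rung is 249 mm higher than the one below.

The ladder is on top of the table, centred.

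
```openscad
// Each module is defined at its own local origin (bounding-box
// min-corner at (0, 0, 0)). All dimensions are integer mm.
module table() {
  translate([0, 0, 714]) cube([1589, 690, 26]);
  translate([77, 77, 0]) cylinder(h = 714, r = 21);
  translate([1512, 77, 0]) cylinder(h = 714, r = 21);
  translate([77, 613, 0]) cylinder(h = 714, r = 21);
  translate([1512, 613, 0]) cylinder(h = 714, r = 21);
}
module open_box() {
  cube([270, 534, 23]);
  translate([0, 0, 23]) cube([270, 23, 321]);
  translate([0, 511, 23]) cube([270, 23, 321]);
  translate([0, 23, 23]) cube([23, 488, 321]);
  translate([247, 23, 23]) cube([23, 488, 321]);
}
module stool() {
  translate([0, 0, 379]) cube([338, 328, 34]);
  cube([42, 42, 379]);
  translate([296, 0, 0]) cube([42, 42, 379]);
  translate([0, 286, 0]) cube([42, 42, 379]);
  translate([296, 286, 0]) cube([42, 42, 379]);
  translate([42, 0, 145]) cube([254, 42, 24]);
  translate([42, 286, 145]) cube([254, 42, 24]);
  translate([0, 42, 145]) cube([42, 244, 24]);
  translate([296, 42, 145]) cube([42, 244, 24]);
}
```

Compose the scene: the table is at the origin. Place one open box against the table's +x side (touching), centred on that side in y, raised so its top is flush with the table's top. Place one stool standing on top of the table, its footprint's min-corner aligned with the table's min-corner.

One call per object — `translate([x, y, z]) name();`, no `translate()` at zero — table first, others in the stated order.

table();
translate([1589, 78, 396]) open_box();
translate([0, 0, 740]) stool();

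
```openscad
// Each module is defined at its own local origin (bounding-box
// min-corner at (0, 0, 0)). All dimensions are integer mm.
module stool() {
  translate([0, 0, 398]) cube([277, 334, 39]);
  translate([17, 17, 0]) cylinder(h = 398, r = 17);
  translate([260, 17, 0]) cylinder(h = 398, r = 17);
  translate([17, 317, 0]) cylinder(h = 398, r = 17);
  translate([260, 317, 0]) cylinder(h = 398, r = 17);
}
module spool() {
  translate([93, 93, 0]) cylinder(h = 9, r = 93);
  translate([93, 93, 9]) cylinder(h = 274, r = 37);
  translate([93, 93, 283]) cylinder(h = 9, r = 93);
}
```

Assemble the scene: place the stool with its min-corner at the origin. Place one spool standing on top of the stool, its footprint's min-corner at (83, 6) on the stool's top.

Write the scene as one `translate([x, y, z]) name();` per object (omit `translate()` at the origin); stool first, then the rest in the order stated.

stool();
translate([83, 6, 437]) spool();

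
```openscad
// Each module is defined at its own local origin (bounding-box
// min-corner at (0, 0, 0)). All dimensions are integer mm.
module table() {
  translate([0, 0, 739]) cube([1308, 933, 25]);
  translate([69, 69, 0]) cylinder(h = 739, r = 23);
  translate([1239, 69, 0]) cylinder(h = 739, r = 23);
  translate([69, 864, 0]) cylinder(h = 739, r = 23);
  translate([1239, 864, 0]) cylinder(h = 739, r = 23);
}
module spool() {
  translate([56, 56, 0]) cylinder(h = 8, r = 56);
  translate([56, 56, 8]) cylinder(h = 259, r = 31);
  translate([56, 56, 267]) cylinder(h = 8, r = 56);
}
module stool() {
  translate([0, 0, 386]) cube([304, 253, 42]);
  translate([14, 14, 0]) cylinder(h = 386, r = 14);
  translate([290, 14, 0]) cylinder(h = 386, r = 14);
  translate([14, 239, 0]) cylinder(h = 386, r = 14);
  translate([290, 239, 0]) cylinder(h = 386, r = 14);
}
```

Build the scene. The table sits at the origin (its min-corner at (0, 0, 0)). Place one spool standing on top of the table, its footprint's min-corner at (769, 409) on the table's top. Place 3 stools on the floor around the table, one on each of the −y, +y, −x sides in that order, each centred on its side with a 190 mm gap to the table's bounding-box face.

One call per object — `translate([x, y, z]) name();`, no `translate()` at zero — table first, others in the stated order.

table();
translate([769, 409, 764]) spool();
translate([502, -443, 0]) stool();
translate([502, 1123, 0]) stool();
translate([-494, 340, 0]) stool();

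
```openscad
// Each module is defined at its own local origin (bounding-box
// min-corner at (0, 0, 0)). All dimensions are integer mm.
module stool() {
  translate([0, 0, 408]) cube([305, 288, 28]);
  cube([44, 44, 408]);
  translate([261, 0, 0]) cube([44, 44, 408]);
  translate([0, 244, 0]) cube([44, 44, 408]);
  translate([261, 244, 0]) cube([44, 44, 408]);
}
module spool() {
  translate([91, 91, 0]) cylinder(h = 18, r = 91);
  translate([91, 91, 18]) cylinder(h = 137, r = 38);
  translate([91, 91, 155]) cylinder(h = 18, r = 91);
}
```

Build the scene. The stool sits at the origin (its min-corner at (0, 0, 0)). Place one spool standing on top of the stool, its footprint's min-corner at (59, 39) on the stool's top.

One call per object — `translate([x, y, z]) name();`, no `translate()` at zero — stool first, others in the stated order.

stool();
translate([59, 39, 436]) spool();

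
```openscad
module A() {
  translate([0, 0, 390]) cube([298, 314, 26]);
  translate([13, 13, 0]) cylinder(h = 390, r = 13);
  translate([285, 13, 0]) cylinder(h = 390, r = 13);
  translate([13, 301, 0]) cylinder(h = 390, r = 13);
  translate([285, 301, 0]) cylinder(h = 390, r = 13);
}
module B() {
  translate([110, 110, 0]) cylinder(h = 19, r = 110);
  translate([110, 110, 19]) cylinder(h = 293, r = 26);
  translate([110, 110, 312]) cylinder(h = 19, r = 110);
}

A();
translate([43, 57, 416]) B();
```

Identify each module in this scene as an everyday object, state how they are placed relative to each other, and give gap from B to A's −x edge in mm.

The spool's min-x is at 43; the stool's min-x is 0; gap = 43 mm.

A is a stool. B is a spool. The spool is on top of the stool. The gap from the spool to the stool's −x edge is 43 mm.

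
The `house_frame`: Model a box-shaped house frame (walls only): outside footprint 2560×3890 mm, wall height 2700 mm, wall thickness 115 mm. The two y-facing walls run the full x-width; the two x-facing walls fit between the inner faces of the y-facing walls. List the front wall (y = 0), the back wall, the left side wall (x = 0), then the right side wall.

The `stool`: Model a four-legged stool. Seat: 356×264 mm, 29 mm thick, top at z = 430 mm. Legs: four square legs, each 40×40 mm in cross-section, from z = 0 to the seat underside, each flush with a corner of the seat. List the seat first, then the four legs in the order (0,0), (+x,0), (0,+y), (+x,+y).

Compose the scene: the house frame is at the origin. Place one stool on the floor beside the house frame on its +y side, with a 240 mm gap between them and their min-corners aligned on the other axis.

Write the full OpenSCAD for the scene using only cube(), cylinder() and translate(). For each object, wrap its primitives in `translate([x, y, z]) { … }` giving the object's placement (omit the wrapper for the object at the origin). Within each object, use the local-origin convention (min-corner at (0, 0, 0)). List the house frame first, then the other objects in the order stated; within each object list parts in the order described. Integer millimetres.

cube([2560, 115, 2700]);
translate([0, 3775, 0]) cube([2560, 115, 2700]);
translate([0, 115, 0]) cube([115, 3660, 2700]);
translate([2445, 115, 0]) cube([115, 3660, 2700]);
translate([0, 4130, 0]) {
  translate([0, 0, 401]) cube([356, 264, 29]);
  cube([40, 40, 401]);
  translate([316, 0, 0]) cube([40, 40, 401]);
  translate([0, 224, 0]) cube([40, 40, 401]);
  translate([316, 224, 0]) cube([40, 40, 401]);
}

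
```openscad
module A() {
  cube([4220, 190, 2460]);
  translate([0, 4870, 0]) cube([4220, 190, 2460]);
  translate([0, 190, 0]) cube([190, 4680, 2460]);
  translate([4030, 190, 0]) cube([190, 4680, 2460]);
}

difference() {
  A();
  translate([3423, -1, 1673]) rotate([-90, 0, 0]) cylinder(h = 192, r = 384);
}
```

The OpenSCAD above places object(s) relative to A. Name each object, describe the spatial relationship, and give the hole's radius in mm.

A is a house frame. The house frame has a circular hole through its front wall. The hole's radius is 384 mm.

The subtracted cylinder has r = 384 mm.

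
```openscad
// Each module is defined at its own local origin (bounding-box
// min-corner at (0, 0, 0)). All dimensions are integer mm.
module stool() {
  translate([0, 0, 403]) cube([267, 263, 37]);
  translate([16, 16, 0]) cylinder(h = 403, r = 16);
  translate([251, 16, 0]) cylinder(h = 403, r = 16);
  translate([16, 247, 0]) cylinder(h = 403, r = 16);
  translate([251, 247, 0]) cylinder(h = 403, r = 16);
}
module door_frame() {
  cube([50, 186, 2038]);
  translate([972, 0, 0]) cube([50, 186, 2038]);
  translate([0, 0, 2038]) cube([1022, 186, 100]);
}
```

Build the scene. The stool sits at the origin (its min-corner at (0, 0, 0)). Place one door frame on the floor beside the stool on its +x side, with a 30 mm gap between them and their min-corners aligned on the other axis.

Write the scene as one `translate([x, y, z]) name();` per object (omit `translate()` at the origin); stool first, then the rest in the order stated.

stool();
translate([297, 0, 0]) door_frame();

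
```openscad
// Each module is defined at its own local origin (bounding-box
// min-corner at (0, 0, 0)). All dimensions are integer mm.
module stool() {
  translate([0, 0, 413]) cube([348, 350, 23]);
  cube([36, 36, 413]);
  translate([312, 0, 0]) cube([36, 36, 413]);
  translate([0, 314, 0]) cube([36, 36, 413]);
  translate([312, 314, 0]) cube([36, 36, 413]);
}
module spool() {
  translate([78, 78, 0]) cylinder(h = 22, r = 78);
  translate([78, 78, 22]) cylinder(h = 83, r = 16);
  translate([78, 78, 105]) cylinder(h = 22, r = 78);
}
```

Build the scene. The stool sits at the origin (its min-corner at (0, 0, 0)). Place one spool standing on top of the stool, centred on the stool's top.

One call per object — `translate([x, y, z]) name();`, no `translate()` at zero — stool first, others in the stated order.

stool();
translate([96, 97, 436]) spool();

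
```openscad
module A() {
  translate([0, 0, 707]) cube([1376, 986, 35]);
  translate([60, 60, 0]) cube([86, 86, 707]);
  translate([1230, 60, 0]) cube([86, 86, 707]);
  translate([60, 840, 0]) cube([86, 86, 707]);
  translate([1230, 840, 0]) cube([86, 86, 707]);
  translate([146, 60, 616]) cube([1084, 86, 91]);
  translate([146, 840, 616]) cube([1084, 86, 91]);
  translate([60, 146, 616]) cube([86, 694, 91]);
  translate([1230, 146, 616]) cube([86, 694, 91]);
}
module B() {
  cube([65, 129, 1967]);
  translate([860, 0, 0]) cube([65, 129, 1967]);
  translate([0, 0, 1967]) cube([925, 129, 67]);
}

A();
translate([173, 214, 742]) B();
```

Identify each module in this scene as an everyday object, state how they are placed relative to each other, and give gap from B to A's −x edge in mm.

The door frame's min-x is at 173; the table's min-x is 0; gap = 173 mm.

A is a table. B is a door frame. The door frame is on top of the table. The gap from the door frame to the table's −x edge is 173 mm.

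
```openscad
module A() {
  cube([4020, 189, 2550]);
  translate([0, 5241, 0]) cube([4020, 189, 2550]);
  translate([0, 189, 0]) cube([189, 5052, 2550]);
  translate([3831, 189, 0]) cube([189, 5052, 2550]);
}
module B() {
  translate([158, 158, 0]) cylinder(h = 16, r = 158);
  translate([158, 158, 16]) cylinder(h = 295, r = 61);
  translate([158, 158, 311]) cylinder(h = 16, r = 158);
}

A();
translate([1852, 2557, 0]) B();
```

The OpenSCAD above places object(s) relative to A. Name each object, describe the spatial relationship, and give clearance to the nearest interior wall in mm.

Clearances: x = 1663, y = 2368; minimum 1663 mm.

A is a house frame. B is a spool. The spool sits inside the house frame, centred. The clearance to the nearest interior wall is 1663 mm.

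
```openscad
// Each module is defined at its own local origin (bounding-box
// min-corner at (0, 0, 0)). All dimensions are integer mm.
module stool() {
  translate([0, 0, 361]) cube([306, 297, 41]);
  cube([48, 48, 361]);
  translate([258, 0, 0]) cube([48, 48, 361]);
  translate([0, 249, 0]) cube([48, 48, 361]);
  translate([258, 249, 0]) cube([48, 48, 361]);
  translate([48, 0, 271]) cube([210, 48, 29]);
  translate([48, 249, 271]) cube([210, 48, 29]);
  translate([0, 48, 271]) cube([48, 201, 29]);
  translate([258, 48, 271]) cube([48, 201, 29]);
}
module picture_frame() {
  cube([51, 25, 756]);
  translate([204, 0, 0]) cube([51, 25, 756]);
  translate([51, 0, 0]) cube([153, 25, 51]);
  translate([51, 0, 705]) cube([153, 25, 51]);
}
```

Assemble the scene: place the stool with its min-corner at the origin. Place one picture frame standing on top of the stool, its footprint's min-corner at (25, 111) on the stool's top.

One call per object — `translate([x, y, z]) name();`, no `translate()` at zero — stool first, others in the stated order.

stool();
translate([25, 111, 402]) picture_frame();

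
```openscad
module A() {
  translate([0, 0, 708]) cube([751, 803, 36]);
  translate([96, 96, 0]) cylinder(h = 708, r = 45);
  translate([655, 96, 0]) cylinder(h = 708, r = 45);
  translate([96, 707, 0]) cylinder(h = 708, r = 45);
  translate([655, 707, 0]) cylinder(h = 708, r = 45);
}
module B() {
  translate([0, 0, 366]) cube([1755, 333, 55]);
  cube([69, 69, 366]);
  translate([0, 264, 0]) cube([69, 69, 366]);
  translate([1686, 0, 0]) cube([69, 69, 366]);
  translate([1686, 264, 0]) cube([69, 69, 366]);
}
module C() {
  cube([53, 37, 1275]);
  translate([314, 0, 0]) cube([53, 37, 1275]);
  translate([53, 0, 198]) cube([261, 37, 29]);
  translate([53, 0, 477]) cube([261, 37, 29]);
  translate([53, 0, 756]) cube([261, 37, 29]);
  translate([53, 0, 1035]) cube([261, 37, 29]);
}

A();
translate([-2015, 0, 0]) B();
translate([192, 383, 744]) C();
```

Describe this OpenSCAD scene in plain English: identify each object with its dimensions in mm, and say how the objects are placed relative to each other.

A is a rectangular dining table. The top is 751×803×36 mm with its upper surface at z = 744 mm. It stands on four round legs of 90 mm diameter, each leg's bounding box inset 51 mm from the nearest pair of top edges, running from the floor to the underside of the top.

B is a bench: a 1755×333 mm seat slab, 55 mm thick, top at z = 421 mm, on four 69×69 mm square legs flush with the seat corners and standing on z = 0.

C is a straight ladder. Two 53×37 mm vertical rails, 1275 mm tall, stand 367 mm apart (outside-to-outside) with their front faces coplanar on the −y side. 4 rungs, each 37 mm deep and 29 mm tall, span between the inner faces of the rails, front faces flush with the rails. The lowest rung's underside is at z = 198 mm and rungs are spaced 279 mm apart (underside to underside).

The bench is on the floor beside the table on its −x side. The ladder is on top of the table, centred.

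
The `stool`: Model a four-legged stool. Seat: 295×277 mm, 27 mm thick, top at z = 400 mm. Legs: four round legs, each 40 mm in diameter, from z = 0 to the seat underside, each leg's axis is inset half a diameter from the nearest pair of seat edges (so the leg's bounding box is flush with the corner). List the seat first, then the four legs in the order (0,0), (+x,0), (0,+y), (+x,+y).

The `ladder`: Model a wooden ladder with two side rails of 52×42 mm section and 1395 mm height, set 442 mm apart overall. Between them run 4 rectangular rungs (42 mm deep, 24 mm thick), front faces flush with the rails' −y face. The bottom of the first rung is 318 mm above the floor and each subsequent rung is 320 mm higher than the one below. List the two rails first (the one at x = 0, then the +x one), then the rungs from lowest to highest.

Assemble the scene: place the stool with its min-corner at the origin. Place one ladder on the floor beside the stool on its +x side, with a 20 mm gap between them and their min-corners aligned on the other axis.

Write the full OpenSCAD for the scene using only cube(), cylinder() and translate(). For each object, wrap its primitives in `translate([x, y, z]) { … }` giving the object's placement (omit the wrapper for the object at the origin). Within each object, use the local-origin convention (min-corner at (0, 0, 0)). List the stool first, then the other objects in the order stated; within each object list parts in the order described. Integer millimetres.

translate([0, 0, 373]) cube([295, 277, 27]);
translate([20, 20, 0]) cylinder(h = 373, r = 20);
translate([275, 20, 0]) cylinder(h = 373, r = 20);
translate([20, 257, 0]) cylinder(h = 373, r = 20);
translate([275, 257, 0]) cylinder(h = 373, r = 20);
translate([315, 0, 0]) {
  cube([52, 42, 1395]);
  translate([390, 0, 0]) cube([52, 42, 1395]);
  translate([52, 0, 318]) cube([338, 42, 24]);
  translate([52, 0, 638]) cube([338, 42, 24]);
  translate([52, 0, 958]) cube([338, 42, 24]);
  translate([52, 0, 1278]) cube([338, 42, 24]);
}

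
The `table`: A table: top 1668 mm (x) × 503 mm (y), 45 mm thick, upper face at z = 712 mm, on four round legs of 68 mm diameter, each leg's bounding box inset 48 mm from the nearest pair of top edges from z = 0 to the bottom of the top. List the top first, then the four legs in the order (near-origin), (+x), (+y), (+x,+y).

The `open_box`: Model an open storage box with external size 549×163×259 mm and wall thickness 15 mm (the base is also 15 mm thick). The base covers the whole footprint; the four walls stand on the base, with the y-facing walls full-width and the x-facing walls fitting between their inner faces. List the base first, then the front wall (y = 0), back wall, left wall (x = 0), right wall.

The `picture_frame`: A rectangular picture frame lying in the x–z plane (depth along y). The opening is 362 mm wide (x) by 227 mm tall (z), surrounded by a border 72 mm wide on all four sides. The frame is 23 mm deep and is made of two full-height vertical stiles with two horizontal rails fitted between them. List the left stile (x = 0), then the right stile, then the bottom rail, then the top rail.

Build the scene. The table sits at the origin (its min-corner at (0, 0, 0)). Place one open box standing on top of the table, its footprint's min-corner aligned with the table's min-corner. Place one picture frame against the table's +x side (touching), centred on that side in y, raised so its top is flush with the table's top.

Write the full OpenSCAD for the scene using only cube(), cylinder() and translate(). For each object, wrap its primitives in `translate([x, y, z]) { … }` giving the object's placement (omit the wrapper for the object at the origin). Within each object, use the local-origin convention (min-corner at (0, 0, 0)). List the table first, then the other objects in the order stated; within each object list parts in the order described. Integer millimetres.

translate([0, 0, 667]) cube([1668, 503, 45]);
translate([82, 82, 0]) cylinder(h = 667, r = 34);
translate([1586, 82, 0]) cylinder(h = 667, r = 34);
translate([82, 421, 0]) cylinder(h = 667, r = 34);
translate([1586, 421, 0]) cylinder(h = 667, r = 34);
translate([0, 0, 712]) {
  cube([549, 163, 15]);
  translate([0, 0, 15]) cube([549, 15, 244]);
  translate([0, 148, 15]) cube([549, 15, 244]);
  translate([0, 15, 15]) cube([15, 133, 244]);
  translate([534, 15, 15]) cube([15, 133, 244]);
}
translate([1668, 240, 341]) {
  cube([72, 23, 371]);
  translate([434, 0, 0]) cube([72, 23, 371]);
  translate([72, 0, 0]) cube([362, 23, 72]);
  translate([72, 0, 299]) cube([362, 23, 72]);
}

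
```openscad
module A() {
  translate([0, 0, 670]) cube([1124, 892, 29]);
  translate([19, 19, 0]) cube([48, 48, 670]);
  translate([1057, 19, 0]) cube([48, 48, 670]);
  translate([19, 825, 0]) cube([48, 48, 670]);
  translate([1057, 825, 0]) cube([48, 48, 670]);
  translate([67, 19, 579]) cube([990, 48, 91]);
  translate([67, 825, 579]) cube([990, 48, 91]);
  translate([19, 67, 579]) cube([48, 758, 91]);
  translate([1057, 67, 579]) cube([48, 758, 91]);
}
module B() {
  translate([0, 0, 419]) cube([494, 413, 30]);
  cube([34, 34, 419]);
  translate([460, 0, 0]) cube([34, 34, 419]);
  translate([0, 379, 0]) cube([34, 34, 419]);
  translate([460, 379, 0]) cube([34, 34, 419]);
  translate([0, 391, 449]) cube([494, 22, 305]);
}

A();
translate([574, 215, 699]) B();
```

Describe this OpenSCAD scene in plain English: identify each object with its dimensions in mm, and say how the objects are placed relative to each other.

A is a table with a 1124×892 mm rectangular top, 29 mm thick, top surface at z = 699 mm, supported by four 48×48 mm square legs, each inset 19 mm from the nearest pair of top edges, running from the floor. Four apron rails, 48 mm thick and 91 mm tall, run between adjacent legs with their top edges flush with the underside of the top and their outer faces flush with the legs' outer faces.

B is a chair. The seat is a 494×413×30 mm slab with its top at z = 449 mm, on four 34×34 mm corner legs (flush with the seat edges, standing on z = 0). A flat backrest 22 mm thick, 305 mm tall, spans the full seat width and rises from the seat top along its +y edge, rear face flush with the rear of the seat.

The chair is on top of the table.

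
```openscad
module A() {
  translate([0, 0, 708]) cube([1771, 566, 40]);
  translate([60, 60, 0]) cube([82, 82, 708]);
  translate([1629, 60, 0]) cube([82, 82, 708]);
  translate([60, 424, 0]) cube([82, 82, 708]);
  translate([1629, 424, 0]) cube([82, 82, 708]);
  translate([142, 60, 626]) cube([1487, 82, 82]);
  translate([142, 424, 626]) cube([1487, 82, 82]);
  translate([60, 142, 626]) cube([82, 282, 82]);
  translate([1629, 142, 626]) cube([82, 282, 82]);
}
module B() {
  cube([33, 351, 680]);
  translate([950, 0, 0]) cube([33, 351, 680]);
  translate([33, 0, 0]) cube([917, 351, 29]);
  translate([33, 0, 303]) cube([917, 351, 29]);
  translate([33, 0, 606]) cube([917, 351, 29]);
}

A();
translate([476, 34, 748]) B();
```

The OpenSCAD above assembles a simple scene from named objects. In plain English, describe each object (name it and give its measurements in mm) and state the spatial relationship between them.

A is a table: top 1771 mm (x) × 566 mm (y), 40 mm thick, upper face at z = 748 mm, on four 82×82 mm square legs, each inset 60 mm from the nearest pair of top edges, running from z = 0 to the bottom of the top. Four apron rails, 82 mm thick and 82 mm tall, run between adjacent legs with their top edges flush with the underside of the top and their outer faces flush with the legs' outer faces.

B is a bookshelf 983 mm wide overall, 351 mm deep and 680 mm tall. The two sides are 33 mm thick vertical panels. 3 horizontal shelves of 29 mm thickness span between the inner faces of the sides; the lowest shelf sits on the floor and shelves are stacked with a clear vertical gap of 274 mm between each pair.

The bookshelf is on top of the table.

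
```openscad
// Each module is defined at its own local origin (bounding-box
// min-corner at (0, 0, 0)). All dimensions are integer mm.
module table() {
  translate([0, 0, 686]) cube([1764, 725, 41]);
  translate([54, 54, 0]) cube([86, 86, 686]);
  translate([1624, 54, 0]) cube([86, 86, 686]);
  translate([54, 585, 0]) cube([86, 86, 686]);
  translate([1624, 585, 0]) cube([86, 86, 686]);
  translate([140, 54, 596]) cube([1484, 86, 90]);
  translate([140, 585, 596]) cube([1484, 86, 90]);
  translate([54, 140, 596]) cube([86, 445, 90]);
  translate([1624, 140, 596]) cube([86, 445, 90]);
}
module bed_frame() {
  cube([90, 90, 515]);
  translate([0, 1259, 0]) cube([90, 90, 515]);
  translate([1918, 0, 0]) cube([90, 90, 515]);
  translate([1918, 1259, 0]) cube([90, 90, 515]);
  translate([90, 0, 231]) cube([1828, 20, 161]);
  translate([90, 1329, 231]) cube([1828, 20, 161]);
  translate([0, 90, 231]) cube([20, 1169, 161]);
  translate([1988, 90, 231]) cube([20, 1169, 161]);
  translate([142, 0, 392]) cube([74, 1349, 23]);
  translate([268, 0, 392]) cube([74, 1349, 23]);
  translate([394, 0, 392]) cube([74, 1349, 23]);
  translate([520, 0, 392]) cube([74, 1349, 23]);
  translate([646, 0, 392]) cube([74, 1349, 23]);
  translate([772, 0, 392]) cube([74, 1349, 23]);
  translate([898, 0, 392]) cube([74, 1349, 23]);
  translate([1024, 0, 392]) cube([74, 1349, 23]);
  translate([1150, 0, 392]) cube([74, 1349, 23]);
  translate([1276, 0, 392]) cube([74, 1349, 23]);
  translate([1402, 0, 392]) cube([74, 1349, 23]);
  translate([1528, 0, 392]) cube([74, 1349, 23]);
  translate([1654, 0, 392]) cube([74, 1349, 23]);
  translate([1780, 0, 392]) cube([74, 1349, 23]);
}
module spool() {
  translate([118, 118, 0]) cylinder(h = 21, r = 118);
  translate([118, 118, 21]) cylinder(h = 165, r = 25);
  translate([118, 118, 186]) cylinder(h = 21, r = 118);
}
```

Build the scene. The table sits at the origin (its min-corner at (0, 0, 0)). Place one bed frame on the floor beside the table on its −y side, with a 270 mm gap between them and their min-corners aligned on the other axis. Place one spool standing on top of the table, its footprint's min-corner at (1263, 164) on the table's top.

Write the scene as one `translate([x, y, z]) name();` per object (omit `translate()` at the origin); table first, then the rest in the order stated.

table();
translate([0, -1619, 0]) bed_frame();
translate([1263, 164, 727]) spool();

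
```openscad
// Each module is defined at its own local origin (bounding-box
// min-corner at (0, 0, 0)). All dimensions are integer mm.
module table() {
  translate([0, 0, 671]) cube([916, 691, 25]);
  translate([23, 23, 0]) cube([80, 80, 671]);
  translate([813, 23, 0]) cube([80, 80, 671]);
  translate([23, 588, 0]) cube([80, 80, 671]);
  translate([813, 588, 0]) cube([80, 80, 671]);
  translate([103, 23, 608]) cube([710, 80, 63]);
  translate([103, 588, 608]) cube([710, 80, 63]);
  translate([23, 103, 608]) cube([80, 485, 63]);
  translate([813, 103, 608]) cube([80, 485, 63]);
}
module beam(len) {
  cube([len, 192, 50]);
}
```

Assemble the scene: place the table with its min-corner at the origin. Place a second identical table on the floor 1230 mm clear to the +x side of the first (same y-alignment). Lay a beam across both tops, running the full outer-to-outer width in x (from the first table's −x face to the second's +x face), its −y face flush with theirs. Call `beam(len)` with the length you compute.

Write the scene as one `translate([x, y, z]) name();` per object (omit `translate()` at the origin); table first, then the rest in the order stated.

table();
translate([2146, 0, 0]) table();
translate([0, 0, 696]) beam(3062);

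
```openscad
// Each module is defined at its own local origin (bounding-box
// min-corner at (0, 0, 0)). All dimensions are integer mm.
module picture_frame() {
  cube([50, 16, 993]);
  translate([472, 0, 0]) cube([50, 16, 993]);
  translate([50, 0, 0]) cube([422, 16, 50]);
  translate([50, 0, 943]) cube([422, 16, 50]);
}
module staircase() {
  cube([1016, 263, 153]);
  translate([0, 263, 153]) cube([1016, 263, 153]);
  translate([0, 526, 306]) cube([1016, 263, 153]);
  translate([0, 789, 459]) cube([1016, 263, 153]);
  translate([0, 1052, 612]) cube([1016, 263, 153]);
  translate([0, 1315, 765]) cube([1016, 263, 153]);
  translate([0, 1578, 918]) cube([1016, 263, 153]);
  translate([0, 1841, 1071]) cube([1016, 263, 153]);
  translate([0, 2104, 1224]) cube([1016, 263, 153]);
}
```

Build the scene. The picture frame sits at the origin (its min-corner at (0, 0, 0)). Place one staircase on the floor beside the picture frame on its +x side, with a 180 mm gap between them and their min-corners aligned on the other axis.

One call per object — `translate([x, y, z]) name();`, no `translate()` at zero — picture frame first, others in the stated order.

picture_frame();
translate([702, 0, 0]) staircase();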